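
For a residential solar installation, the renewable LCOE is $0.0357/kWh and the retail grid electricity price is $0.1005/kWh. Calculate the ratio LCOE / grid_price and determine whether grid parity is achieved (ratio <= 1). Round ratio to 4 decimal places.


Compare LCOE to grid price:
  LCOE = $0.0357/kWh, Grid price = $0.1005/kWh
  Ratio = LCOE / grid_price = 0.0357 / 0.1005 = 0.3552
  Grid parity achieved (ratio <= 1)? yes

0.3552


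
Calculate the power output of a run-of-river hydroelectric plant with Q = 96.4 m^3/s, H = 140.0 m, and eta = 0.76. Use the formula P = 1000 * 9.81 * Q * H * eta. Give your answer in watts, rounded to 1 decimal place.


Apply the hydropower formula P = rho * g * Q * H * eta
rho * g = 1000 * 9.81 = 9810.0
P = 9810.0 * 96.4 * 140.0 * 0.76
P = 100620777.6 W

100620777.6


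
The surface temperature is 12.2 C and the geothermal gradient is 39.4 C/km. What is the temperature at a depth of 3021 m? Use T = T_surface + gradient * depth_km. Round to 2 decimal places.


Convert depth to km: 3021 / 1000 = 3.021 km
Temperature increase = gradient * depth_km = 39.4 * 3.021 = 119.03 C
Temperature at depth = T_surface + delta_T = 12.2 + 119.03
T = 131.23 C

131.23


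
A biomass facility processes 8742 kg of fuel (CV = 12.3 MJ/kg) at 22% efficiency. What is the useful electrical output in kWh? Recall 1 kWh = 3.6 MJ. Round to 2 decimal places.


Total energy = mass * CV = 8742 * 12.3 = 107526.6 MJ
Useful energy = total * eta = 107526.6 * 0.22 = 23655.85 MJ
Convert to kWh: 23655.85 / 3.6
Useful energy = 6571.07 kWh

6571.07


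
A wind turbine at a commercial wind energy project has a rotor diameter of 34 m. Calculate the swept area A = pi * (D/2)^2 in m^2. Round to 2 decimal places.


Compute the rotor radius:
  r = D / 2 = 34 / 2 = 17.0 m
Calculate swept area:
  A = pi * r^2 = pi * 17.0^2
  A = 907.92 m^2

907.92


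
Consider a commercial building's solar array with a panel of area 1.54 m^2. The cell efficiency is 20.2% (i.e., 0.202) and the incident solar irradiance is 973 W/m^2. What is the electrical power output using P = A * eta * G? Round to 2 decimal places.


Use the solar power formula P = A * eta * G.
Given: A = 1.54 m^2, eta = 0.202, G = 973 W/m^2
P = 1.54 * 0.202 * 973
P = 302.68 W

302.68


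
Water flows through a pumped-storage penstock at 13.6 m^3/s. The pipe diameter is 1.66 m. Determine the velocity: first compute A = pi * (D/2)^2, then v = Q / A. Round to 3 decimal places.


Compute pipe cross-sectional area:
  A = pi * (D/2)^2 = pi * (1.66/2)^2 = 2.1642 m^2
Calculate velocity:
  v = Q / A = 13.6 / 2.1642
  v = 6.284 m/s

6.284


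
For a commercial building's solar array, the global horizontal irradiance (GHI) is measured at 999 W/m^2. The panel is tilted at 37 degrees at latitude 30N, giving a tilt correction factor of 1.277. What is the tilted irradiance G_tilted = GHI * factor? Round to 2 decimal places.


Identify the given values:
  GHI = 999 W/m^2, tilt correction factor = 1.277
Apply the formula G_tilted = GHI * factor:
  G_tilted = 999 * 1.277
  G_tilted = 1275.72 W/m^2

1275.72


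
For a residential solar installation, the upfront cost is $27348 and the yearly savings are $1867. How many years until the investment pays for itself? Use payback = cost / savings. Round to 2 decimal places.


Simple payback period = initial cost / annual savings
Payback = 27348 / 1867
Payback = 14.65 years

14.65


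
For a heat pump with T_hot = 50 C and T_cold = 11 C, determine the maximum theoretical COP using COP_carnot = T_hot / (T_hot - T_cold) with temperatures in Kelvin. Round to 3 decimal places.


Convert to Kelvin:
  T_hot = 50 + 273.15 = 323.15 K
  T_cold = 11 + 273.15 = 284.15 K
Apply Carnot COP formula:
  COP = T_hot_K / (T_hot_K - T_cold_K) = 323.15 / 39.0
  COP = 8.286

8.286


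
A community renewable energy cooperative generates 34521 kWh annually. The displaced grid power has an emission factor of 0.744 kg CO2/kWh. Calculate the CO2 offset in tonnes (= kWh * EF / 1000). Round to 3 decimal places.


CO2 offset in kg = generation * emission_factor
CO2 offset = 34521 * 0.744 = 25683.62 kg
Convert to tonnes:
  CO2 offset = 25683.62 / 1000 = 25.684 tonnes

25.684


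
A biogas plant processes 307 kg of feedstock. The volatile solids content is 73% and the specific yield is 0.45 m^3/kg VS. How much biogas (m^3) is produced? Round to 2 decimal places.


Compute volatile solids:
  VS = mass * VS_fraction = 307 * 0.73 = 224.11 kg
Calculate biogas volume:
  Biogas = VS * specific_yield = 224.11 * 0.45
  Biogas = 100.85 m^3

100.85


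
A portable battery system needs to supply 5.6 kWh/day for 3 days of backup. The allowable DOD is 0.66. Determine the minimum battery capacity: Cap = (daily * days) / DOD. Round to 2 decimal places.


Total energy needed = daily * days = 5.6 * 3 = 16.8 kWh
Account for depth of discharge:
  Cap = total_energy / DOD = 16.8 / 0.66
  Cap = 25.45 kWh

25.45


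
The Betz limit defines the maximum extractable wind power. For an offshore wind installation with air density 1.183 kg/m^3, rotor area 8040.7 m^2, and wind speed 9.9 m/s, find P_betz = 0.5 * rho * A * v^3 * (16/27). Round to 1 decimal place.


The Betz coefficient Cp_max = 16/27 = 0.5926
v^3 = 9.9^3 = 970.299
P_betz = 0.5 * rho * A * v^3 * Cp_max
P_betz = 0.5 * 1.183 * 8040.7 * 970.299 * 0.5926
P_betz = 2734704.5 W

2734704.5


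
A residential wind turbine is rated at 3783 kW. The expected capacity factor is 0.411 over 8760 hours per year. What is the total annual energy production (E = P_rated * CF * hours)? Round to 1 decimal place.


Annual energy = rated_kW * capacity_factor * hours_per_year
Given: P_rated = 3783 kW, CF = 0.411, hours = 8760
E = 3783 * 0.411 * 8760
E = 13620161.9 kWh

13620161.9


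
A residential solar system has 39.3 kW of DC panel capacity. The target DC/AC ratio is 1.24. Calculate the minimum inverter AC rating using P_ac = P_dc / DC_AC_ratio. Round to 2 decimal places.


The inverter AC capacity is determined by the DC/AC ratio.
Given: P_dc = 39.3 kW, DC/AC ratio = 1.24
P_ac = P_dc / ratio = 39.3 / 1.24
P_ac = 31.69 kW

31.69


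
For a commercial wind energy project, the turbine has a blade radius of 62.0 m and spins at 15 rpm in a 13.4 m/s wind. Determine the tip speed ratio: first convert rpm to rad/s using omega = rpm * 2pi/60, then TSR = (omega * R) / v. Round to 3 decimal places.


Convert rotational speed to rad/s:
  omega = 15 * 2 * pi / 60 = 1.5708 rad/s
Compute tip speed:
  v_tip = omega * R = 1.5708 * 62.0 = 97.389 m/s
Tip speed ratio:
  TSR = v_tip / v_wind = 97.389 / 13.4 = 7.268

7.268


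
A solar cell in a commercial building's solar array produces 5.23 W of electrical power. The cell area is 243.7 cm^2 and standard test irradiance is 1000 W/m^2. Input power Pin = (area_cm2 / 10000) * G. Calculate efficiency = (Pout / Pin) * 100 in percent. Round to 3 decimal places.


First compute the input power:
  Pin = area_cm2 / 10000 * G = 243.7 / 10000 * 1000 = 24.37 W
Then compute efficiency:
  Efficiency = (Pout / Pin) * 100 = (5.23 / 24.37) * 100
  Efficiency = 21.461%

21.461


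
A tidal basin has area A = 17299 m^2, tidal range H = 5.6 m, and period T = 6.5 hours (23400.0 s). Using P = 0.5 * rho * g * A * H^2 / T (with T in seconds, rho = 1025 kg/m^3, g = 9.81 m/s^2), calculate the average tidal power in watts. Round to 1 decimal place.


Convert period to seconds: T = 6.5 * 3600 = 23400.0 s
H^2 = 5.6^2 = 31.36
P = 0.5 * rho * g * A * H^2 / T
P = 0.5 * 1025 * 9.81 * 17299 * 31.36 / 23400.0
P = 116558.5 W

116558.5


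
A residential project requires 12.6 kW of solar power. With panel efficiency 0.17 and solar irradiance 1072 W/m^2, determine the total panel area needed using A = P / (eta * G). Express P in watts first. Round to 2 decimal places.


Convert target power to watts: P = 12.6 * 1000 = 12600.0 W
Compute denominator: eta * G = 0.17 * 1072 = 182.24
Required area A = P / (eta * G) = 12600.0 / 182.24
A = 69.14 m^2

69.14


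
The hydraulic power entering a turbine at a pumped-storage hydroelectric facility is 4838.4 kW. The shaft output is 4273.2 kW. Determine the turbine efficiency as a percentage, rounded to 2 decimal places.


Turbine efficiency = (output power / input power) * 100
eta = (4273.2 / 4838.4) * 100
eta = 88.32%

88.32


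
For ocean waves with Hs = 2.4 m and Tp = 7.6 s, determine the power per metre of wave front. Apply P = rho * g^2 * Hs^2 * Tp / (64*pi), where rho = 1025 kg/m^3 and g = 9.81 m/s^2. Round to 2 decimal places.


Apply wave power formula:
  g^2 = 9.81^2 = 96.2361
  Hs^2 = 2.4^2 = 5.76
  Numerator = rho * g^2 * Hs^2 * Tp = 1025 * 96.2361 * 5.76 * 7.6 = 4318152.3
  Denominator = 64 * pi = 201.0619
  P = 4318152.3 / 201.0619 = 21476.73 W/m

21476.73


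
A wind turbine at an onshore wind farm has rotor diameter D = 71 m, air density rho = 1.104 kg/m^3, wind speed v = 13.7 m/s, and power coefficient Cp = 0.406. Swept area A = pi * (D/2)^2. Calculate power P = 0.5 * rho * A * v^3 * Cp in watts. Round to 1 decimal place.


Step 1 -- Compute swept area:
  A = pi * (D/2)^2 = pi * (71/2)^2 = 3959.19 m^2
Step 2 -- Apply wind power equation:
  P = 0.5 * rho * A * v^3 * Cp
  v^3 = 13.7^3 = 2571.353
  P = 0.5 * 1.104 * 3959.19 * 2571.353 * 0.406
  P = 2281567.9 W

2281567.9


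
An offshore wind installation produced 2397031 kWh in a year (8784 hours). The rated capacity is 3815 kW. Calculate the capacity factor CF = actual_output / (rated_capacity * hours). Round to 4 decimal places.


Capacity factor = actual output / maximum possible output
Maximum possible = rated * hours = 3815 * 8784 = 33510960 kWh
CF = 2397031 / 33510960
CF = 0.0715

0.0715


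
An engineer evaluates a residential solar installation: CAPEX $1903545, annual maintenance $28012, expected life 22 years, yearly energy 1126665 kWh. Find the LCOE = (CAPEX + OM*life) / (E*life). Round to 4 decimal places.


Total cost = CAPEX + OM * lifetime = 1903545 + 28012 * 22 = 1903545 + 616264 = 2519809
Total generation = annual * lifetime = 1126665 * 22 = 24786630 kWh
LCOE = 2519809 / 24786630
LCOE = 0.1017 $/kWh

0.1017


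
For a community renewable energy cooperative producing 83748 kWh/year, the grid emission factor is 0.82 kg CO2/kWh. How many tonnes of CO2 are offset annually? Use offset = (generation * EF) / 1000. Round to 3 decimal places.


CO2 offset in kg = generation * emission_factor
CO2 offset = 83748 * 0.82 = 68673.36 kg
Convert to tonnes:
  CO2 offset = 68673.36 / 1000 = 68.673 tonnes

68.673


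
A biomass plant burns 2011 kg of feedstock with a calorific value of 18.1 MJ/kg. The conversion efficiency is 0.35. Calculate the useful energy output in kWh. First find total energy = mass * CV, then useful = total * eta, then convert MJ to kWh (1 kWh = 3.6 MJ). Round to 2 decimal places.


Total energy = mass * CV = 2011 * 18.1 = 36399.1 MJ
Useful energy = total * eta = 36399.1 * 0.35 = 12739.69 MJ
Convert to kWh: 12739.69 / 3.6
Useful energy = 3538.80 kWh

3538.80


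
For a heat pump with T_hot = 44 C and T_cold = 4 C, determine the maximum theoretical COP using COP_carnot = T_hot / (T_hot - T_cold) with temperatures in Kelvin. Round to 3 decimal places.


Convert to Kelvin:
  T_hot = 44 + 273.15 = 317.15 K
  T_cold = 4 + 273.15 = 277.15 K
Apply Carnot COP formula:
  COP = T_hot_K / (T_hot_K - T_cold_K) = 317.15 / 40.0
  COP = 7.929

7.929


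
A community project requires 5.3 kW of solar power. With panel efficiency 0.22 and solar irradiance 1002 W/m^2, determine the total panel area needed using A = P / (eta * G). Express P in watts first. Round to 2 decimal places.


Convert target power to watts: P = 5.3 * 1000 = 5300.0 W
Compute denominator: eta * G = 0.22 * 1002 = 220.44
Required area A = P / (eta * G) = 5300.0 / 220.44
A = 24.04 m^2

24.04


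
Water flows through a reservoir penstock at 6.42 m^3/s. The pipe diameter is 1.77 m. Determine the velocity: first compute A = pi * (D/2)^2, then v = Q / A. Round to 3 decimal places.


Compute pipe cross-sectional area:
  A = pi * (D/2)^2 = pi * (1.77/2)^2 = 2.4606 m^2
Calculate velocity:
  v = Q / A = 6.42 / 2.4606
  v = 2.609 m/s

2.609


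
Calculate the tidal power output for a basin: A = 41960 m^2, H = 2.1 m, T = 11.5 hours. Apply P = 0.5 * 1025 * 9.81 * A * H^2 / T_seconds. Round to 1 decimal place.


Convert period to seconds: T = 11.5 * 3600 = 41400.0 s
H^2 = 2.1^2 = 4.41
P = 0.5 * rho * g * A * H^2 / T
P = 0.5 * 1025 * 9.81 * 41960 * 4.41 / 41400.0
P = 22471.7 W

22471.7


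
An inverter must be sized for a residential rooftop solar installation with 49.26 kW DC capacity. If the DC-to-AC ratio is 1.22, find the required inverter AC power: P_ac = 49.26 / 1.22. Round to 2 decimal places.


The inverter AC capacity is determined by the DC/AC ratio.
Given: P_dc = 49.26 kW, DC/AC ratio = 1.22
P_ac = P_dc / ratio = 49.26 / 1.22
P_ac = 40.38 kW

40.38


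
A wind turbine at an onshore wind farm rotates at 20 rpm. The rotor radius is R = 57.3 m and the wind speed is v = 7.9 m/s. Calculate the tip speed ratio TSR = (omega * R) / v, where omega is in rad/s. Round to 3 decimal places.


Convert rotational speed to rad/s:
  omega = 20 * 2 * pi / 60 = 2.0944 rad/s
Compute tip speed:
  v_tip = omega * R = 2.0944 * 57.3 = 120.009 m/s
Tip speed ratio:
  TSR = v_tip / v_wind = 120.009 / 7.9 = 15.191

15.191


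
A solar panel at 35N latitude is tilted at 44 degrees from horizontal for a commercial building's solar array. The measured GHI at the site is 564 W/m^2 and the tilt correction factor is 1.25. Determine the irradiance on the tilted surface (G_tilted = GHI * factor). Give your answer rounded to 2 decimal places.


Identify the given values:
  GHI = 564 W/m^2, tilt correction factor = 1.25
Apply the formula G_tilted = GHI * factor:
  G_tilted = 564 * 1.25
  G_tilted = 705.00 W/m^2

705.00


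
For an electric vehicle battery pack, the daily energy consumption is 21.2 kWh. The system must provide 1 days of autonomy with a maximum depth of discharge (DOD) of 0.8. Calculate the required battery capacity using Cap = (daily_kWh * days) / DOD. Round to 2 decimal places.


Total energy needed = daily * days = 21.2 * 1 = 21.2 kWh
Account for depth of discharge:
  Cap = total_energy / DOD = 21.2 / 0.8
  Cap = 26.50 kWh

26.50


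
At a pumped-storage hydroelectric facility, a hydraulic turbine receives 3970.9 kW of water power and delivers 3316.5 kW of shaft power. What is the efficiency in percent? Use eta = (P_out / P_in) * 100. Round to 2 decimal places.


Turbine efficiency = (output power / input power) * 100
eta = (3316.5 / 3970.9) * 100
eta = 83.52%

83.52


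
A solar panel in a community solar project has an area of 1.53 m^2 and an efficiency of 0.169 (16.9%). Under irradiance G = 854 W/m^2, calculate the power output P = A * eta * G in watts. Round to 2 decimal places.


Use the solar power formula P = A * eta * G.
Given: A = 1.53 m^2, eta = 0.169, G = 854 W/m^2
P = 1.53 * 0.169 * 854
P = 220.82 W

220.82


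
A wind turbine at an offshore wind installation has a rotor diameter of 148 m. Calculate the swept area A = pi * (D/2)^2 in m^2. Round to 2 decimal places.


Compute the rotor radius:
  r = D / 2 = 148 / 2 = 74.0 m
Calculate swept area:
  A = pi * r^2 = pi * 74.0^2
  A = 17203.36 m^2

17203.36


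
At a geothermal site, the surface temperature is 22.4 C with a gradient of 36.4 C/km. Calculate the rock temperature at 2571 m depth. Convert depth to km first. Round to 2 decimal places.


Convert depth to km: 2571 / 1000 = 2.571 km
Temperature increase = gradient * depth_km = 36.4 * 2.571 = 93.58 C
Temperature at depth = T_surface + delta_T = 22.4 + 93.58
T = 115.98 C

115.98


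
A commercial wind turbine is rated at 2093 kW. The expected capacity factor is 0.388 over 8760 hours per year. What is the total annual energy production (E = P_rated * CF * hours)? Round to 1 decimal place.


Annual energy = rated_kW * capacity_factor * hours_per_year
Given: P_rated = 2093 kW, CF = 0.388, hours = 8760
E = 2093 * 0.388 * 8760
E = 7113855.8 kWh

7113855.8


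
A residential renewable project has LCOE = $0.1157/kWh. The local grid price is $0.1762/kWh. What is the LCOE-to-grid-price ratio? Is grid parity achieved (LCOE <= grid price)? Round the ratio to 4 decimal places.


Compare LCOE to grid price:
  LCOE = $0.1157/kWh, Grid price = $0.1762/kWh
  Ratio = LCOE / grid_price = 0.1157 / 0.1762 = 0.6566
  Grid parity achieved (ratio <= 1)? yes

0.6566


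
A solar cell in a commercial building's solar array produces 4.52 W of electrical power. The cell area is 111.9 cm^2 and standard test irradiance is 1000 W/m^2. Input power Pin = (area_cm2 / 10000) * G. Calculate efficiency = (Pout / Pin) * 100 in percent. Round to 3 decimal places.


First compute the input power:
  Pin = area_cm2 / 10000 * G = 111.9 / 10000 * 1000 = 11.19 W
Then compute efficiency:
  Efficiency = (Pout / Pin) * 100 = (4.52 / 11.19) * 100
  Efficiency = 40.393%

40.393


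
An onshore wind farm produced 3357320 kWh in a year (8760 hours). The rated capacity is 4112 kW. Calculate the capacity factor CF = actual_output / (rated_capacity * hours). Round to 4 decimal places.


Capacity factor = actual output / maximum possible output
Maximum possible = rated * hours = 4112 * 8760 = 36021120 kWh
CF = 3357320 / 36021120
CF = 0.0932

0.0932


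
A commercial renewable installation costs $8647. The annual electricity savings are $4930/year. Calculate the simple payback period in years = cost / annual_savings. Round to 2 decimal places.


Simple payback period = initial cost / annual savings
Payback = 8647 / 4930
Payback = 1.75 years

1.75


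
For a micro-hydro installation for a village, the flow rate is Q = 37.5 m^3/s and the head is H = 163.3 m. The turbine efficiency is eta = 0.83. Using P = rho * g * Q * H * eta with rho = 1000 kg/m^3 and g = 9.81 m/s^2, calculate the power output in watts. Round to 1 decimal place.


Apply the hydropower formula P = rho * g * Q * H * eta
rho * g = 1000 * 9.81 = 9810.0
P = 9810.0 * 37.5 * 163.3 * 0.83
P = 49861409.6 W

49861409.6


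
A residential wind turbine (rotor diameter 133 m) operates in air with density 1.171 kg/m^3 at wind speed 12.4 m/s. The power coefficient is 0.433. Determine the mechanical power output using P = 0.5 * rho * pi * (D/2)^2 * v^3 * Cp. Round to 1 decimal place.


Step 1 -- Compute swept area:
  A = pi * (D/2)^2 = pi * (133/2)^2 = 13892.91 m^2
Step 2 -- Apply wind power equation:
  P = 0.5 * rho * A * v^3 * Cp
  v^3 = 12.4^3 = 1906.624
  P = 0.5 * 1.171 * 13892.91 * 1906.624 * 0.433
  P = 6715417.4 W

6715417.4


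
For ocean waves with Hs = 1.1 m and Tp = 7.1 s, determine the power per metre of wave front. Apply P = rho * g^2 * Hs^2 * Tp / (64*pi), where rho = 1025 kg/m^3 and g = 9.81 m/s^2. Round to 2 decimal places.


Apply wave power formula:
  g^2 = 9.81^2 = 96.2361
  Hs^2 = 1.1^2 = 1.21
  Numerator = rho * g^2 * Hs^2 * Tp = 1025 * 96.2361 * 1.21 * 7.1 = 847433.44
  Denominator = 64 * pi = 201.0619
  P = 847433.44 / 201.0619 = 4214.79 W/m

4214.79


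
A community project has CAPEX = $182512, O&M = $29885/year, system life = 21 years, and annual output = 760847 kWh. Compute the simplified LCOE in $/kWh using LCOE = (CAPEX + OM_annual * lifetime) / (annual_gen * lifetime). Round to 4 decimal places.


Total cost = CAPEX + OM * lifetime = 182512 + 29885 * 21 = 182512 + 627585 = 810097
Total generation = annual * lifetime = 760847 * 21 = 15977787 kWh
LCOE = 810097 / 15977787
LCOE = 0.0507 $/kWh

0.0507


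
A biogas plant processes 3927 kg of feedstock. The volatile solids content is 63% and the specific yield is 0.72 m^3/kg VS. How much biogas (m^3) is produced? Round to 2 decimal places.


Compute volatile solids:
  VS = mass * VS_fraction = 3927 * 0.63 = 2474.01 kg
Calculate biogas volume:
  Biogas = VS * specific_yield = 2474.01 * 0.72
  Biogas = 1781.29 m^3

1781.29


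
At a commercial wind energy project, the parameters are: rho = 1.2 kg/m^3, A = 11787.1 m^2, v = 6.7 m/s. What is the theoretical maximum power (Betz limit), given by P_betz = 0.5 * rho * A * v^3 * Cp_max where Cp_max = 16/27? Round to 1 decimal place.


The Betz coefficient Cp_max = 16/27 = 0.5926
v^3 = 6.7^3 = 300.763
P_betz = 0.5 * rho * A * v^3 * Cp_max
P_betz = 0.5 * 1.2 * 11787.1 * 300.763 * 0.5926
P_betz = 1260488.4 W

1260488.4


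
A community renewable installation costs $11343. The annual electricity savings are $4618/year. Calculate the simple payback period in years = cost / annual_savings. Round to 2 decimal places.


Simple payback period = initial cost / annual savings
Payback = 11343 / 4618
Payback = 2.46 years

2.46


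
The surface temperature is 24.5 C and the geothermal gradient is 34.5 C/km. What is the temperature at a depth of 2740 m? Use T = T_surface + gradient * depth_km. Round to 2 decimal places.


Convert depth to km: 2740 / 1000 = 2.74 km
Temperature increase = gradient * depth_km = 34.5 * 2.74 = 94.53 C
Temperature at depth = T_surface + delta_T = 24.5 + 94.53
T = 119.03 C

119.03


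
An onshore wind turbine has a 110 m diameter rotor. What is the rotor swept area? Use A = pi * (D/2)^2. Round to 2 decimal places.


Compute the rotor radius:
  r = D / 2 = 110 / 2 = 55.0 m
Calculate swept area:
  A = pi * r^2 = pi * 55.0^2
  A = 9503.32 m^2

9503.32


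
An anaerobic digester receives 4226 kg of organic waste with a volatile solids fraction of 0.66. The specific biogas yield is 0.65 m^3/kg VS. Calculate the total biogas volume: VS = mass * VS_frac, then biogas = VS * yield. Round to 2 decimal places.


Compute volatile solids:
  VS = mass * VS_fraction = 4226 * 0.66 = 2789.16 kg
Calculate biogas volume:
  Biogas = VS * specific_yield = 2789.16 * 0.65
  Biogas = 1812.95 m^3

1812.95


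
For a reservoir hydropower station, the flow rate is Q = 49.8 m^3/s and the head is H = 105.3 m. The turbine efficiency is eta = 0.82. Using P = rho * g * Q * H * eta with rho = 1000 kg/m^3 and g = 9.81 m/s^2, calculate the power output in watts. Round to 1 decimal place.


Apply the hydropower formula P = rho * g * Q * H * eta
rho * g = 1000 * 9.81 = 9810.0
P = 9810.0 * 49.8 * 105.3 * 0.82
P = 42183302.1 W

42183302.1


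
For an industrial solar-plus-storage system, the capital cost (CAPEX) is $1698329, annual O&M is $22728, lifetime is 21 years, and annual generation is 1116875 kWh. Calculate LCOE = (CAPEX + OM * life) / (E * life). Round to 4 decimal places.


Total cost = CAPEX + OM * lifetime = 1698329 + 22728 * 21 = 1698329 + 477288 = 2175617
Total generation = annual * lifetime = 1116875 * 21 = 23454375 kWh
LCOE = 2175617 / 23454375
LCOE = 0.0928 $/kWh

0.0928


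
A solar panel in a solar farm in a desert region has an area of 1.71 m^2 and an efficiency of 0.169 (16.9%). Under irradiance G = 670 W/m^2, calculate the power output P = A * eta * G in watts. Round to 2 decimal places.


Use the solar power formula P = A * eta * G.
Given: A = 1.71 m^2, eta = 0.169, G = 670 W/m^2
P = 1.71 * 0.169 * 670
P = 193.62 W

193.62


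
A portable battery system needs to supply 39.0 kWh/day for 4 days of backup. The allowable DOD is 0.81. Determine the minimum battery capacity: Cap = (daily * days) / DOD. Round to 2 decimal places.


Total energy needed = daily * days = 39.0 * 4 = 156.0 kWh
Account for depth of discharge:
  Cap = total_energy / DOD = 156.0 / 0.81
  Cap = 192.59 kWh

192.59


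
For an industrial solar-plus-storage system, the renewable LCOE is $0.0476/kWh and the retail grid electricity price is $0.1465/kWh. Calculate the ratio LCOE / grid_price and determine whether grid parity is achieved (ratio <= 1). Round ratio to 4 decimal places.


Compare LCOE to grid price:
  LCOE = $0.0476/kWh, Grid price = $0.1465/kWh
  Ratio = LCOE / grid_price = 0.0476 / 0.1465 = 0.3249
  Grid parity achieved (ratio <= 1)? yes

0.3249


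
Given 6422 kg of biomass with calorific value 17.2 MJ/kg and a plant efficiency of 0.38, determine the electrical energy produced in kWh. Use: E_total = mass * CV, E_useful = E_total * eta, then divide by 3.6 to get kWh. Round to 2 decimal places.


Total energy = mass * CV = 6422 * 17.2 = 110458.4 MJ
Useful energy = total * eta = 110458.4 * 0.38 = 41974.19 MJ
Convert to kWh: 41974.19 / 3.6
Useful energy = 11659.50 kWh

11659.50


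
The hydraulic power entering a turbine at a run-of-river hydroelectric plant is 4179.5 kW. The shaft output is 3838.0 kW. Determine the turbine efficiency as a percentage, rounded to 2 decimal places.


Turbine efficiency = (output power / input power) * 100
eta = (3838.0 / 4179.5) * 100
eta = 91.83%

91.83


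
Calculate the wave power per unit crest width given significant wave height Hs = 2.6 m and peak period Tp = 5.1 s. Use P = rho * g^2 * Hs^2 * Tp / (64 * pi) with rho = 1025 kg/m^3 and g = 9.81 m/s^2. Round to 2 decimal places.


Apply wave power formula:
  g^2 = 9.81^2 = 96.2361
  Hs^2 = 2.6^2 = 6.76
  Numerator = rho * g^2 * Hs^2 * Tp = 1025 * 96.2361 * 6.76 * 5.1 = 3400781.68
  Denominator = 64 * pi = 201.0619
  P = 3400781.68 / 201.0619 = 16914.10 W/m

16914.10


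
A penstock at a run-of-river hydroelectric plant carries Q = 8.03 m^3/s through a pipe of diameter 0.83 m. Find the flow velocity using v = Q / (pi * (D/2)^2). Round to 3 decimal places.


Compute pipe cross-sectional area:
  A = pi * (D/2)^2 = pi * (0.83/2)^2 = 0.5411 m^2
Calculate velocity:
  v = Q / A = 8.03 / 0.5411
  v = 14.841 m/s

14.841


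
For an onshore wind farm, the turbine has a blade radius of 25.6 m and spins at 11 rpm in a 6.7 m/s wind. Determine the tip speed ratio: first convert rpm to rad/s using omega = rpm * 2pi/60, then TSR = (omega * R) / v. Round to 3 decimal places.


Convert rotational speed to rad/s:
  omega = 11 * 2 * pi / 60 = 1.1519 rad/s
Compute tip speed:
  v_tip = omega * R = 1.1519 * 25.6 = 29.489 m/s
Tip speed ratio:
  TSR = v_tip / v_wind = 29.489 / 6.7 = 4.401

4.401


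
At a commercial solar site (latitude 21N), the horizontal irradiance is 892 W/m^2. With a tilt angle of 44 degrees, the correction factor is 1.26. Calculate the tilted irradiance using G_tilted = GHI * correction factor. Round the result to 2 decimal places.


Identify the given values:
  GHI = 892 W/m^2, tilt correction factor = 1.26
Apply the formula G_tilted = GHI * factor:
  G_tilted = 892 * 1.26
  G_tilted = 1123.92 W/m^2

1123.92


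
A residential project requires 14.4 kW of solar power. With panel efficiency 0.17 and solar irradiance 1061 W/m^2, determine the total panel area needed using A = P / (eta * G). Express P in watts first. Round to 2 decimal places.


Convert target power to watts: P = 14.4 * 1000 = 14400.0 W
Compute denominator: eta * G = 0.17 * 1061 = 180.37
Required area A = P / (eta * G) = 14400.0 / 180.37
A = 79.84 m^2

79.84


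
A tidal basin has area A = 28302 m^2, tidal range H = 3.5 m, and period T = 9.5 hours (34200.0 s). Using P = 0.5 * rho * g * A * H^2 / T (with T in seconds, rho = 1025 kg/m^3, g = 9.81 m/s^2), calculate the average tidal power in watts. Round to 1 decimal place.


Convert period to seconds: T = 9.5 * 3600 = 34200.0 s
H^2 = 3.5^2 = 12.25
P = 0.5 * rho * g * A * H^2 / T
P = 0.5 * 1025 * 9.81 * 28302 * 12.25 / 34200.0
P = 50967.1 W

50967.1


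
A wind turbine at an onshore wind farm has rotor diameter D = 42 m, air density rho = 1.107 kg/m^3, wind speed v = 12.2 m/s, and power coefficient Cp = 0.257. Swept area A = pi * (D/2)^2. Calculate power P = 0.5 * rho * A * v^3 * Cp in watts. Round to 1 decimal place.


Step 1 -- Compute swept area:
  A = pi * (D/2)^2 = pi * (42/2)^2 = 1385.44 m^2
Step 2 -- Apply wind power equation:
  P = 0.5 * rho * A * v^3 * Cp
  v^3 = 12.2^3 = 1815.848
  P = 0.5 * 1.107 * 1385.44 * 1815.848 * 0.257
  P = 357864.6 W

357864.6


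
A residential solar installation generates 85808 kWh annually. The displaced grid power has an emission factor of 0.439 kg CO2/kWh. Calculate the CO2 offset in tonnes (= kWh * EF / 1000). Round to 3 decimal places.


CO2 offset in kg = generation * emission_factor
CO2 offset = 85808 * 0.439 = 37669.71 kg
Convert to tonnes:
  CO2 offset = 37669.71 / 1000 = 37.670 tonnes

37.670


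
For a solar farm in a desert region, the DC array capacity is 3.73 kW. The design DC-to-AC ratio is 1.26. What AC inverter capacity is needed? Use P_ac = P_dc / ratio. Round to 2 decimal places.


The inverter AC capacity is determined by the DC/AC ratio.
Given: P_dc = 3.73 kW, DC/AC ratio = 1.26
P_ac = P_dc / ratio = 3.73 / 1.26
P_ac = 2.96 kW

2.96


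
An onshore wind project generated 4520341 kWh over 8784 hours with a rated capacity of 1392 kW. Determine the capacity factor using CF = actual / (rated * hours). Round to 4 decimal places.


Capacity factor = actual output / maximum possible output
Maximum possible = rated * hours = 1392 * 8784 = 12227328 kWh
CF = 4520341 / 12227328
CF = 0.3697

0.3697


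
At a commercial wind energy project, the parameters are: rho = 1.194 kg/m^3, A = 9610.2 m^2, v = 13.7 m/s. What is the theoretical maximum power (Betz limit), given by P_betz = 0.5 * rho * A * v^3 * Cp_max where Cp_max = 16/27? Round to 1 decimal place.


The Betz coefficient Cp_max = 16/27 = 0.5926
v^3 = 13.7^3 = 2571.353
P_betz = 0.5 * rho * A * v^3 * Cp_max
P_betz = 0.5 * 1.194 * 9610.2 * 2571.353 * 0.5926
P_betz = 8742279.3 W

8742279.3


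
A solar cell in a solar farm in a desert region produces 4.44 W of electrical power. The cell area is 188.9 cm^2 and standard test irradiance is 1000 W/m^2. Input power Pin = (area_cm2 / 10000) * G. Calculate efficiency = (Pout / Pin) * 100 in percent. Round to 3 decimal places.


First compute the input power:
  Pin = area_cm2 / 10000 * G = 188.9 / 10000 * 1000 = 18.89 W
Then compute efficiency:
  Efficiency = (Pout / Pin) * 100 = (4.44 / 18.89) * 100
  Efficiency = 23.504%

23.504


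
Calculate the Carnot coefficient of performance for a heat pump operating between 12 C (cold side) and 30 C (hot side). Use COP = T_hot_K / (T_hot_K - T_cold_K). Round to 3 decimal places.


Convert to Kelvin:
  T_hot = 30 + 273.15 = 303.15 K
  T_cold = 12 + 273.15 = 285.15 K
Apply Carnot COP formula:
  COP = T_hot_K / (T_hot_K - T_cold_K) = 303.15 / 18.0
  COP = 16.842

16.842


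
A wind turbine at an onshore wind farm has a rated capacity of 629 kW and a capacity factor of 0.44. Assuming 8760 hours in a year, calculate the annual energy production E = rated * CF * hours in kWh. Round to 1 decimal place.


Annual energy = rated_kW * capacity_factor * hours_per_year
Given: P_rated = 629 kW, CF = 0.44, hours = 8760
E = 629 * 0.44 * 8760
E = 2424417.6 kWh

2424417.6


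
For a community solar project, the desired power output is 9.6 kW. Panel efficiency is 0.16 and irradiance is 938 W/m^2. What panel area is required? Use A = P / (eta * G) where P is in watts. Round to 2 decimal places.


Convert target power to watts: P = 9.6 * 1000 = 9600.0 W
Compute denominator: eta * G = 0.16 * 938 = 150.08
Required area A = P / (eta * G) = 9600.0 / 150.08
A = 63.97 m^2

63.97


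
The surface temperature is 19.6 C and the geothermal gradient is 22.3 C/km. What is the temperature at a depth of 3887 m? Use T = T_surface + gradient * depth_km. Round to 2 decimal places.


Convert depth to km: 3887 / 1000 = 3.887 km
Temperature increase = gradient * depth_km = 22.3 * 3.887 = 86.68 C
Temperature at depth = T_surface + delta_T = 19.6 + 86.68
T = 106.28 C

106.28


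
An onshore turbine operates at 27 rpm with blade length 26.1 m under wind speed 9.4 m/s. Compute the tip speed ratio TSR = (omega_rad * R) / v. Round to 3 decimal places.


Convert rotational speed to rad/s:
  omega = 27 * 2 * pi / 60 = 2.8274 rad/s
Compute tip speed:
  v_tip = omega * R = 2.8274 * 26.1 = 73.796 m/s
Tip speed ratio:
  TSR = v_tip / v_wind = 73.796 / 9.4 = 7.851

7.851


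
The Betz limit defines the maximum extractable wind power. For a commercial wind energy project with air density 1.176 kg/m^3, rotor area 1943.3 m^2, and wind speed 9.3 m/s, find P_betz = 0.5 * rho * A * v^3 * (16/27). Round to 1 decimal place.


The Betz coefficient Cp_max = 16/27 = 0.5926
v^3 = 9.3^3 = 804.357
P_betz = 0.5 * rho * A * v^3 * Cp_max
P_betz = 0.5 * 1.176 * 1943.3 * 804.357 * 0.5926
P_betz = 544655.9 W

544655.9


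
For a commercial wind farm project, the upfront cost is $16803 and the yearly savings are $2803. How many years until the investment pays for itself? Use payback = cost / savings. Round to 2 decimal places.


Simple payback period = initial cost / annual savings
Payback = 16803 / 2803
Payback = 5.99 years

5.99


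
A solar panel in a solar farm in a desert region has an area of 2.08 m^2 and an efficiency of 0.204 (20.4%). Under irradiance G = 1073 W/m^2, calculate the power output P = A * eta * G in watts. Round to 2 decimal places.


Use the solar power formula P = A * eta * G.
Given: A = 2.08 m^2, eta = 0.204, G = 1073 W/m^2
P = 2.08 * 0.204 * 1073
P = 455.30 W

455.30


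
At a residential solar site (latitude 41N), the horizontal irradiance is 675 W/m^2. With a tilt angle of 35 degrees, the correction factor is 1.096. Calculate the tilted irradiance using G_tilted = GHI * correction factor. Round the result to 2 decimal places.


Identify the given values:
  GHI = 675 W/m^2, tilt correction factor = 1.096
Apply the formula G_tilted = GHI * factor:
  G_tilted = 675 * 1.096
  G_tilted = 739.80 W/m^2

739.80


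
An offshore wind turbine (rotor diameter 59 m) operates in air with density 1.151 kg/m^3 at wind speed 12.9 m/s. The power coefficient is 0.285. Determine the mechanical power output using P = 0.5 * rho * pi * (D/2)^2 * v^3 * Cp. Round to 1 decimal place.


Step 1 -- Compute swept area:
  A = pi * (D/2)^2 = pi * (59/2)^2 = 2733.97 m^2
Step 2 -- Apply wind power equation:
  P = 0.5 * rho * A * v^3 * Cp
  v^3 = 12.9^3 = 2146.689
  P = 0.5 * 1.151 * 2733.97 * 2146.689 * 0.285
  P = 962616.3 W

962616.3


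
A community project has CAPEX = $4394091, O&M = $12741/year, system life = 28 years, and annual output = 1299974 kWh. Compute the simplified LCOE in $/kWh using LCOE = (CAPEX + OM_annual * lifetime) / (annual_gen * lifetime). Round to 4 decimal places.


Total cost = CAPEX + OM * lifetime = 4394091 + 12741 * 28 = 4394091 + 356748 = 4750839
Total generation = annual * lifetime = 1299974 * 28 = 36399272 kWh
LCOE = 4750839 / 36399272
LCOE = 0.1305 $/kWh

0.1305


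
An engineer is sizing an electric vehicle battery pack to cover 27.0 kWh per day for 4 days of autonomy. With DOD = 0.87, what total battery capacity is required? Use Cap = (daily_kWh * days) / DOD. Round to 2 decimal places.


Total energy needed = daily * days = 27.0 * 4 = 108.0 kWh
Account for depth of discharge:
  Cap = total_energy / DOD = 108.0 / 0.87
  Cap = 124.14 kWh

124.14


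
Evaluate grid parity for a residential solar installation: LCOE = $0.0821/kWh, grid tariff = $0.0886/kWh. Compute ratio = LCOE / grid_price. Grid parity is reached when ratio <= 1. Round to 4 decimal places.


Compare LCOE to grid price:
  LCOE = $0.0821/kWh, Grid price = $0.0886/kWh
  Ratio = LCOE / grid_price = 0.0821 / 0.0886 = 0.9266
  Grid parity achieved (ratio <= 1)? yes

0.9266


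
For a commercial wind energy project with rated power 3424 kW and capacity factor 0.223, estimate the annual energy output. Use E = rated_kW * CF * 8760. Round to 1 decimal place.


Annual energy = rated_kW * capacity_factor * hours_per_year
Given: P_rated = 3424 kW, CF = 0.223, hours = 8760
E = 3424 * 0.223 * 8760
E = 6688715.5 kWh

6688715.5


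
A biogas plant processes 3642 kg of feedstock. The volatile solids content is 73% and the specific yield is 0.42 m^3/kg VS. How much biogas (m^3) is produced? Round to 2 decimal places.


Compute volatile solids:
  VS = mass * VS_fraction = 3642 * 0.73 = 2658.66 kg
Calculate biogas volume:
  Biogas = VS * specific_yield = 2658.66 * 0.42
  Biogas = 1116.64 m^3

1116.64


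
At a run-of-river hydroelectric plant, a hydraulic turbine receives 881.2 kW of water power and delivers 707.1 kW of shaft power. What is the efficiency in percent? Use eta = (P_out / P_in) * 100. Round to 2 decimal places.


Turbine efficiency = (output power / input power) * 100
eta = (707.1 / 881.2) * 100
eta = 80.24%

80.24


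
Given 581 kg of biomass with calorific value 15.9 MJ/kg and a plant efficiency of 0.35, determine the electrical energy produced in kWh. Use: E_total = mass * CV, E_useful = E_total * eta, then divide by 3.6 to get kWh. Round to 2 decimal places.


Total energy = mass * CV = 581 * 15.9 = 9237.9 MJ
Useful energy = total * eta = 9237.9 * 0.35 = 3233.27 MJ
Convert to kWh: 3233.27 / 3.6
Useful energy = 898.13 kWh

898.13


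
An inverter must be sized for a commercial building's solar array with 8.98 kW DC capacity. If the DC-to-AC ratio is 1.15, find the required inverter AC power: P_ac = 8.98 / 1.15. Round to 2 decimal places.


The inverter AC capacity is determined by the DC/AC ratio.
Given: P_dc = 8.98 kW, DC/AC ratio = 1.15
P_ac = P_dc / ratio = 8.98 / 1.15
P_ac = 7.81 kW

7.81


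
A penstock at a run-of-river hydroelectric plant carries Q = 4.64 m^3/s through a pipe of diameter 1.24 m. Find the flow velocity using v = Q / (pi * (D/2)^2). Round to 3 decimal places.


Compute pipe cross-sectional area:
  A = pi * (D/2)^2 = pi * (1.24/2)^2 = 1.2076 m^2
Calculate velocity:
  v = Q / A = 4.64 / 1.2076
  v = 3.842 m/s

3.842


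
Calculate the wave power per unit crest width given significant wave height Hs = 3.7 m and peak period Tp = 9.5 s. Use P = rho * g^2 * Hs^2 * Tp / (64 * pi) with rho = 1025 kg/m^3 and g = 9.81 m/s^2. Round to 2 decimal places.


Apply wave power formula:
  g^2 = 9.81^2 = 96.2361
  Hs^2 = 3.7^2 = 13.69
  Numerator = rho * g^2 * Hs^2 * Tp = 1025 * 96.2361 * 13.69 * 9.5 = 12828885.64
  Denominator = 64 * pi = 201.0619
  P = 12828885.64 / 201.0619 = 63805.64 W/m

63805.64


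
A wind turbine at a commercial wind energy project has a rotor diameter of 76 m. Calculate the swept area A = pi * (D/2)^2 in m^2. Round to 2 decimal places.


Compute the rotor radius:
  r = D / 2 = 76 / 2 = 38.0 m
Calculate swept area:
  A = pi * r^2 = pi * 38.0^2
  A = 4536.46 m^2

4536.46


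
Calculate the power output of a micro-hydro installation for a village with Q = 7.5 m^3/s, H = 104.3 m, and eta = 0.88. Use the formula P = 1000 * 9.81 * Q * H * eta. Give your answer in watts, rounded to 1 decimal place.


Apply the hydropower formula P = rho * g * Q * H * eta
rho * g = 1000 * 9.81 = 9810.0
P = 9810.0 * 7.5 * 104.3 * 0.88
P = 6753007.8 W

6753007.8


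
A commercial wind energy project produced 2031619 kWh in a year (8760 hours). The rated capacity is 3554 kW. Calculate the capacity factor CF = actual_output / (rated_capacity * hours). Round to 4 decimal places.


Capacity factor = actual output / maximum possible output
Maximum possible = rated * hours = 3554 * 8760 = 31133040 kWh
CF = 2031619 / 31133040
CF = 0.0653

0.0653


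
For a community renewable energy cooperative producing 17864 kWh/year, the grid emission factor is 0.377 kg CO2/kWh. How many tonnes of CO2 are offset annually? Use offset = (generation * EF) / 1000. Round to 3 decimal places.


CO2 offset in kg = generation * emission_factor
CO2 offset = 17864 * 0.377 = 6734.73 kg
Convert to tonnes:
  CO2 offset = 6734.73 / 1000 = 6.735 tonnes

6.735


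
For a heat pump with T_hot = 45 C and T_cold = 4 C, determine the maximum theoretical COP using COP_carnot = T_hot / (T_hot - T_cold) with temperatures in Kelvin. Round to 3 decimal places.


Convert to Kelvin:
  T_hot = 45 + 273.15 = 318.15 K
  T_cold = 4 + 273.15 = 277.15 K
Apply Carnot COP formula:
  COP = T_hot_K / (T_hot_K - T_cold_K) = 318.15 / 41.0
  COP = 7.760

7.760


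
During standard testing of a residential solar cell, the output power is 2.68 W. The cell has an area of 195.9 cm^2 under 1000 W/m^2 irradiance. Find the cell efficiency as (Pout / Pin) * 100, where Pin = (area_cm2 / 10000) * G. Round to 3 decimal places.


First compute the input power:
  Pin = area_cm2 / 10000 * G = 195.9 / 10000 * 1000 = 19.59 W
Then compute efficiency:
  Efficiency = (Pout / Pin) * 100 = (2.68 / 19.59) * 100
  Efficiency = 13.680%

13.680
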